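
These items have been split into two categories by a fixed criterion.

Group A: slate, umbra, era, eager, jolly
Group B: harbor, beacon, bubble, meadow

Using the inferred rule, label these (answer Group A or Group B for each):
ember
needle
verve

One predicate separates the groups cleanly: odd length.
Group A: ember, since length 5.
Group B: needle, since length 6.
Group A: verve, since length 5.

Group A, Group B, Group A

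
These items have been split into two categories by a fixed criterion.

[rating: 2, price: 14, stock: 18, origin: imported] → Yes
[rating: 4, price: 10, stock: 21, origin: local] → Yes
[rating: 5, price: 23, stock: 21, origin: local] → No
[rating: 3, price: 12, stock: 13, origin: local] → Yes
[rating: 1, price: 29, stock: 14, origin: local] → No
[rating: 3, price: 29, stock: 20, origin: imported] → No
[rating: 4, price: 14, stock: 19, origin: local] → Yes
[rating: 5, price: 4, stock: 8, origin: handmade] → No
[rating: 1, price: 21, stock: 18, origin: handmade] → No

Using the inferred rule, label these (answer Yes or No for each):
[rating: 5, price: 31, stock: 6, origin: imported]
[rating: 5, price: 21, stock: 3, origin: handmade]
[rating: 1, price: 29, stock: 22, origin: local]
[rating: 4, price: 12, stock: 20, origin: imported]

No, No, No, Yes

The distinguishing property — price ≥ 10 AND price ≤ 14 — holds for all the 'Yes' cases and none of the 'No' cases.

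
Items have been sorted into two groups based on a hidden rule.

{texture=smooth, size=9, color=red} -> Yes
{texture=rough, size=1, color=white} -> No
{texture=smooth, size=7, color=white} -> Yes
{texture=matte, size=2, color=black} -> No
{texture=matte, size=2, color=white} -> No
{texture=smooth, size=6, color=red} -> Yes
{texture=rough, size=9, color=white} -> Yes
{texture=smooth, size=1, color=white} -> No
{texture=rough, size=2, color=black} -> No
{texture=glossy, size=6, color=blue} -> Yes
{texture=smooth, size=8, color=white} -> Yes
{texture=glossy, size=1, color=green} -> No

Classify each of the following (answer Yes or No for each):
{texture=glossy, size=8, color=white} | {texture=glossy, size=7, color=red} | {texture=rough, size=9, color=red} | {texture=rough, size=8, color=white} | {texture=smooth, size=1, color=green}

The common property of the 'Yes' items is: size ≥ 6. No 'No' item has it.
{texture=glossy, size=8, color=white}: Yes (size = 8). {texture=glossy, size=7, color=red}: Yes (size = 7). {texture=rough, size=9, color=red}: Yes (size = 9). {texture=rough, size=8, color=white}: Yes (size = 8). {texture=smooth, size=1, color=green}: No (size = 1).

Yes, Yes, Yes, Yes, No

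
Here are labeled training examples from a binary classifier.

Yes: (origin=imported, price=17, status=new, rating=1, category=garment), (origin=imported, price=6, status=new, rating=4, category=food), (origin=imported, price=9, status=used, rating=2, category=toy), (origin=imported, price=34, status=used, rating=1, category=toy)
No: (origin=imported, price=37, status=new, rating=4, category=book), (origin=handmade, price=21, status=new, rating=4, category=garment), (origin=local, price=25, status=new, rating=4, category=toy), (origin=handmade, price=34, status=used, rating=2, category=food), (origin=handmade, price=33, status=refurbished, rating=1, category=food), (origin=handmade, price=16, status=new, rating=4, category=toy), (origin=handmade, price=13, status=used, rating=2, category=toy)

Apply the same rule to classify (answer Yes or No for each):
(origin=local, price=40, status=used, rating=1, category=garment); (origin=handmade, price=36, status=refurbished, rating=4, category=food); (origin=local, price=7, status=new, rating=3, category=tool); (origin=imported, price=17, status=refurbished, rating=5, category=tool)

No, No, No, Yes

The common property of the 'Yes' items is: origin is imported AND price ≤ 34. No 'No' item has it.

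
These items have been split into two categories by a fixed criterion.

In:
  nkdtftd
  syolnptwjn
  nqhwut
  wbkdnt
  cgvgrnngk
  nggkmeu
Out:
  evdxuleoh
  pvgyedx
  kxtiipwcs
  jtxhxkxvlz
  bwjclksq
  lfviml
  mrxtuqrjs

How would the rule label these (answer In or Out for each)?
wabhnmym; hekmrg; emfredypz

In, Out, Out

A rule that fits every label: contains 'n' — true of each 'In' example, false of each 'Out' one.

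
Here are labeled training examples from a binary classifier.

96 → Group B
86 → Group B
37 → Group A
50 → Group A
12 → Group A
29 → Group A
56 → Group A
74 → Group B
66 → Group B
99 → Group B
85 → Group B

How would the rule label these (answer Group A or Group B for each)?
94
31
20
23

The simplest hypothesis consistent with all the labels is: at most 56.
94: 94 > 56, doesn't qualify → Group B.
31: 31 ≤ 56, checks out → Group A.
20: 20 ≤ 56, checks out → Group A.
23: 23 ≤ 56, checks out → Group A.

Group B, Group A, Group A, Group A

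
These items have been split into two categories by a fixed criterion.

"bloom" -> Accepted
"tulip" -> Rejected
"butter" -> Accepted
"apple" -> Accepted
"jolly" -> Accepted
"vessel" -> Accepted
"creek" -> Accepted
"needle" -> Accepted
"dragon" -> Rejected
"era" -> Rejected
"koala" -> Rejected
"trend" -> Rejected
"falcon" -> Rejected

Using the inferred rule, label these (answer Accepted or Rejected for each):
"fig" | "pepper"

The simplest hypothesis consistent with all the labels is: has a double letter.
Rejected: "fig", since no doubled letter. Accepted: "pepper", since 'pp' doubled.

Rejected, Accepted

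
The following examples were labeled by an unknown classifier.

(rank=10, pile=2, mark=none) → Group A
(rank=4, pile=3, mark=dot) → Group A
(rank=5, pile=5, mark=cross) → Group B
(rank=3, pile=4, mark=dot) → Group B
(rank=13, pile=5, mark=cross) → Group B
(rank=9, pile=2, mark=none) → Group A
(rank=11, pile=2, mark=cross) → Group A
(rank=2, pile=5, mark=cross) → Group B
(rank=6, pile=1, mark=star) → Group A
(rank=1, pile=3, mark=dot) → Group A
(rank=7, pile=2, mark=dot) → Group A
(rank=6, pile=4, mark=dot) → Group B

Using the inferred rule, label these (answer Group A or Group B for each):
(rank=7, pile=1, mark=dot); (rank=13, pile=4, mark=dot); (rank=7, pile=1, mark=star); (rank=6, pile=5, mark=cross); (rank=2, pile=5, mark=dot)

Group A, Group B, Group A, Group B, Group B

Every 'Group A' example satisfies: pile ≤ 3. None of the 'Group B' examples do.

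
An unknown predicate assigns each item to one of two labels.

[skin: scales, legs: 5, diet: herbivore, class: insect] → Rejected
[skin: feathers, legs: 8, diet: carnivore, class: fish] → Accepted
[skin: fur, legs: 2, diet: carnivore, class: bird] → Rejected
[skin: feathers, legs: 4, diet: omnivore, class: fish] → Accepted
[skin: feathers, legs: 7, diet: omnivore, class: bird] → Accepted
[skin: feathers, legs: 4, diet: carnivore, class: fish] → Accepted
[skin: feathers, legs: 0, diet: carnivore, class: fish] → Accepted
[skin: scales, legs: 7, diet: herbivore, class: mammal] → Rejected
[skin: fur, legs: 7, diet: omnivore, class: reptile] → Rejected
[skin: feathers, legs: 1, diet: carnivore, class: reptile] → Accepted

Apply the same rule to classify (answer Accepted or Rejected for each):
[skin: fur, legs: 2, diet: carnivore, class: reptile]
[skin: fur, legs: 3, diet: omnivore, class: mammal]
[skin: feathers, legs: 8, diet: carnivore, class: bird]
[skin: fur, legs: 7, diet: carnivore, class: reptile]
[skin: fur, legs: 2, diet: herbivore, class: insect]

Rejected, Rejected, Accepted, Rejected, Rejected

A rule that fits every label: skin is feathers — true of each 'Accepted' example, false of each 'Rejected' one.
[skin: fur, legs: 2, diet: carnivore, class: reptile]: skin is fur, does not fit → Rejected. [skin: fur, legs: 3, diet: omnivore, class: mammal]: skin is fur, does not fit → Rejected. [skin: feathers, legs: 8, diet: carnivore, class: bird]: skin is feathers, checks out → Accepted. [skin: fur, legs: 7, diet: carnivore, class: reptile]: skin is fur, does not fit → Rejected. [skin: fur, legs: 2, diet: herbivore, class: insect]: skin is fur, does not fit → Rejected.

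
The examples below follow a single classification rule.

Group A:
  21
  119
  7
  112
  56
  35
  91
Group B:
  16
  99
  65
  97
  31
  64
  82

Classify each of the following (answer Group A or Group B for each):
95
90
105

The distinguishing property — multiple of 7 — holds for all the 'Group A' cases and none of the 'Group B' cases.
95: 95 = 7·13 + 4, doesn't match → Group B. 90: 90 = 7·12 + 6, doesn't match → Group B. 105: 105 = 7·15, has this property → Group A.

Group B, Group B, Group A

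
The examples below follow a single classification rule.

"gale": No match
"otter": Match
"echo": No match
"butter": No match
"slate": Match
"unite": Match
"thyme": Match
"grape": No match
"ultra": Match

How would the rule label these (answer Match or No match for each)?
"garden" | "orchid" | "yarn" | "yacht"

'Match' ⟺ odd length AND contains 't'.
"garden": length 6, no 't', doesn't qualify → No match.
"orchid": length 6, no 't', doesn't qualify → No match.
"yarn": length 4, no 't', doesn't qualify → No match.
"yacht": length 5, has 't', matches → Match.

No match, No match, No match, Match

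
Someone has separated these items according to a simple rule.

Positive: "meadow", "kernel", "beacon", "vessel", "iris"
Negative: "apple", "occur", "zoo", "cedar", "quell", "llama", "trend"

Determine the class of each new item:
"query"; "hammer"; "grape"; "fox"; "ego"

The common property of the 'Positive' items is: even length. No 'Negative' item has it.

Negative, Positive, Negative, Negative, Negative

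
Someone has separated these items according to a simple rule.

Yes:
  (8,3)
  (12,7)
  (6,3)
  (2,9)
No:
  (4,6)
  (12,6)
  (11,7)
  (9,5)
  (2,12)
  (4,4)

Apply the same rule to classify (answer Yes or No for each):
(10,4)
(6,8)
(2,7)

No, No, Yes

Every 'Yes' example satisfies: sum is odd. None of the 'No' examples do.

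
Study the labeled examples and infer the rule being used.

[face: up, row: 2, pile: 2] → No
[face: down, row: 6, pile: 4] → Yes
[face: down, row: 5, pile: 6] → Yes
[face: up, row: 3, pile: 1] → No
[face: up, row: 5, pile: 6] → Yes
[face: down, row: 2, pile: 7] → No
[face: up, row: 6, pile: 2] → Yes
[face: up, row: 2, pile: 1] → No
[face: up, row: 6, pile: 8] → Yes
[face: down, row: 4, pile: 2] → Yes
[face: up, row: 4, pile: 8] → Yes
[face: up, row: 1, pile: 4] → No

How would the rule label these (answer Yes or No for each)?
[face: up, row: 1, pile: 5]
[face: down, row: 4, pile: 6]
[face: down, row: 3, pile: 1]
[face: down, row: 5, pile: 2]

No, Yes, No, Yes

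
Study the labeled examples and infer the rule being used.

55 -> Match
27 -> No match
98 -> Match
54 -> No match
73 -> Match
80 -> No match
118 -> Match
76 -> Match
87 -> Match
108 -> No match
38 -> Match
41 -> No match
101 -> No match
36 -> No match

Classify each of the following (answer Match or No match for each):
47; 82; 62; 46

One predicate separates the groups cleanly: digit sum ≥ 10.
47: digit sum 4+7 = 11, checks out → Match. 82: digit sum 8+2 = 10, checks out → Match. 62: digit sum 6+2 = 8, does not satisfy this → No match. 46: digit sum 4+6 = 10, checks out → Match.

Match, Match, No match, Match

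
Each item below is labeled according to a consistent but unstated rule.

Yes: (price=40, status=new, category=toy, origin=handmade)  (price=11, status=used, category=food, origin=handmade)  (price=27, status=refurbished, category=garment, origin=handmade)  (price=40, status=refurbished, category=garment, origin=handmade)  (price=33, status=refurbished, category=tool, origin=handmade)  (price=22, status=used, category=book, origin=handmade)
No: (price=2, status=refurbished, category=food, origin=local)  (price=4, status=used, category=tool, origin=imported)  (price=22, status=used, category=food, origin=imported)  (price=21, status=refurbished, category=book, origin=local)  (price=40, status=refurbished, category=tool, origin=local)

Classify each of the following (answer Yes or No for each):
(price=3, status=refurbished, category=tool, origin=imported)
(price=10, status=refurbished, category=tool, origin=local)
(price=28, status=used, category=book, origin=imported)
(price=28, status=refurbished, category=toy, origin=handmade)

All 'Yes' examples share one property — origin is handmade — and every 'No' example lacks it.
(price=3, status=refurbished, category=tool, origin=imported): origin is imported — lacks this property, so No.
(price=10, status=refurbished, category=tool, origin=local): origin is local — lacks this property, so No.
(price=28, status=used, category=book, origin=imported): origin is imported — lacks this property, so No.
(price=28, status=refurbished, category=toy, origin=handmade): origin is handmade — checks out, so Yes.

No, No, No, Yes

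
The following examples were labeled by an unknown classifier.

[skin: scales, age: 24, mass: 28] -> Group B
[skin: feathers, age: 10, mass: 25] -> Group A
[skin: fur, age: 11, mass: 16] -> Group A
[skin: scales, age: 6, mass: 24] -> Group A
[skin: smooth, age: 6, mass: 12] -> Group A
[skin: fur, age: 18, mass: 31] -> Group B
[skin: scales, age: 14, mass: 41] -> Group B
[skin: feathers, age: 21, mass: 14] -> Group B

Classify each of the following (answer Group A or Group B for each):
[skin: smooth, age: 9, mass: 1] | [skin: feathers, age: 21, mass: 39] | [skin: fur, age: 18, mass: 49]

The simplest hypothesis consistent with all the labels is: age ≤ 11.

Group A, Group B, Group B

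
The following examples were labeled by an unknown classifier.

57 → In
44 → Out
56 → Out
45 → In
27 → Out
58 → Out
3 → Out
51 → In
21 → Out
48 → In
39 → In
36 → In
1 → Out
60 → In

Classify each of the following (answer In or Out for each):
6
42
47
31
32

The rule appears to be: multiple of 3 AND at least 36.
6: Out (6 = 3·2, 6 < 36).
42: In (42 = 3·14, 42 ≥ 36).
47: Out (47 = 3·15 + 2, 47 ≥ 36).
31: Out (31 = 3·10 + 1, 31 < 36).
32: Out (32 = 3·10 + 2, 32 < 36).

Out, In, Out, Out, Out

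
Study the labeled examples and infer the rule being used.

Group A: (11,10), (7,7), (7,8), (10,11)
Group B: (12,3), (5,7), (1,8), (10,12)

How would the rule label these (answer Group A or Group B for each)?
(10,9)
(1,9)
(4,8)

Group A, Group B, Group B

Every 'Group A' example satisfies: |first − second| ≤ 1. None of the 'Group B' examples do.
Group A: (10,9), since |10−9| = 1. Group B: (1,9), since |1−9| = 8. Group B: (4,8), since |4−8| = 4.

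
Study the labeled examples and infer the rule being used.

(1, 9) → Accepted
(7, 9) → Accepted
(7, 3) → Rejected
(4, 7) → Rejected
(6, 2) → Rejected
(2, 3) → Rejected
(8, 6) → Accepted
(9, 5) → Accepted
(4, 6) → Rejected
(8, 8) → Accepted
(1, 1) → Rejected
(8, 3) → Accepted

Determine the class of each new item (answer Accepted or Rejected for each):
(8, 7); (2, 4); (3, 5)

Accepted, Rejected, Rejected

The rule appears to be: max ≥ 8.
(8, 7): max 8, satisfies this → Accepted.
(2, 4): max 4, does not satisfy this → Rejected.
(3, 5): max 5, does not satisfy this → Rejected.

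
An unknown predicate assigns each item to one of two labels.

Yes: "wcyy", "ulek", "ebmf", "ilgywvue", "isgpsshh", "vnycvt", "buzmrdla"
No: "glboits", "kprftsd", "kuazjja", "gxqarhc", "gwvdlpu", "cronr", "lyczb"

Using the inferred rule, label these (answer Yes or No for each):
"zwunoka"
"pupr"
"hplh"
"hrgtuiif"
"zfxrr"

Every 'Yes' example satisfies: even length. None of the 'No' examples do.

No, Yes, Yes, Yes, No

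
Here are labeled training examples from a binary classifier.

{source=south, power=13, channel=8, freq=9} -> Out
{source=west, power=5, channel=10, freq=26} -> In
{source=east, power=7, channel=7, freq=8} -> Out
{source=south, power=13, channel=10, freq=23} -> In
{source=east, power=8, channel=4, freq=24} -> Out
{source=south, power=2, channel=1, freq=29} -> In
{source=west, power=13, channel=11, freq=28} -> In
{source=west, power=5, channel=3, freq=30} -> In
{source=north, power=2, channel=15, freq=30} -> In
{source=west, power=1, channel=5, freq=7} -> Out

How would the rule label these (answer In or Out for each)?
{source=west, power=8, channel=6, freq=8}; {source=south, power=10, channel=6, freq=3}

Out, Out

The pattern is that an item is 'In' exactly when: freq = 23 OR freq ≥ 26.
{source=west, power=8, channel=6, freq=8}: freq = 8, doesn't qualify → Out.
{source=south, power=10, channel=6, freq=3}: freq = 3, doesn't qualify → Out.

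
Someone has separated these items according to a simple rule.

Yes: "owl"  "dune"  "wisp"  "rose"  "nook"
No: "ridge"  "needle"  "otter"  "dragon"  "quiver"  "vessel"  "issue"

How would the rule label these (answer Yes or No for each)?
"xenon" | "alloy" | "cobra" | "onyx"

No, No, No, Yes

The distinguishing property — length ≤ 4 — holds for all the 'Yes' cases and none of the 'No' cases.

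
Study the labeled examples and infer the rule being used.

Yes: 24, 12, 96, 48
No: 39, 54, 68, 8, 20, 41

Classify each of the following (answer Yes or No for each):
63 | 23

No, No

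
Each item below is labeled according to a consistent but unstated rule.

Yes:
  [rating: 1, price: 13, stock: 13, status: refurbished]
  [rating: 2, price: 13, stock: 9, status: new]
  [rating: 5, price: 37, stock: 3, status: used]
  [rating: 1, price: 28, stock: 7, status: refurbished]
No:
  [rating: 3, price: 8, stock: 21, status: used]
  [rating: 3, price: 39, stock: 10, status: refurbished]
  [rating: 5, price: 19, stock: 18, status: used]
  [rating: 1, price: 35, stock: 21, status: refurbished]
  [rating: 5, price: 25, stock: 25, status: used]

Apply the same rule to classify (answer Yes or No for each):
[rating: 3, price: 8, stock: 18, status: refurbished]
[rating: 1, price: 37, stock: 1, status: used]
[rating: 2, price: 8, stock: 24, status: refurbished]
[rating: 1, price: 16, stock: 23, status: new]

No, Yes, No, No

The distinguishing property — stock ≤ 13 AND price ≤ 37 — holds for all the 'Yes' cases and none of the 'No' cases.
No: [rating: 3, price: 8, stock: 18, status: refurbished], since stock = 18, price = 8. Yes: [rating: 1, price: 37, stock: 1, status: used], since stock = 1, price = 37. No: [rating: 2, price: 8, stock: 24, status: refurbished], since stock = 24, price = 8. No: [rating: 1, price: 16, stock: 23, status: new], since stock = 23, price = 16.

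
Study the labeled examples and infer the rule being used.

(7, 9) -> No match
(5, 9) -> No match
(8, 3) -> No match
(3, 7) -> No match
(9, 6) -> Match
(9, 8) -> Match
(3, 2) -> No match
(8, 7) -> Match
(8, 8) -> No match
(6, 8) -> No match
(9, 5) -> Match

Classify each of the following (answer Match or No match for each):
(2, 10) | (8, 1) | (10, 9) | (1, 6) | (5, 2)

No match, No match, Match, No match, No match

The pattern is that an item is 'Match' exactly when: first > second AND sum ≥ 14.
(2, 10): 2 < 10, 2+10 = 12 — doesn't qualify, so No match.
(8, 1): 8 > 1, 8+1 = 9 — doesn't qualify, so No match.
(10, 9): 10 > 9, 10+9 = 19 — checks out, so Match.
(1, 6): 1 < 6, 1+6 = 7 — doesn't qualify, so No match.
(5, 2): 5 > 2, 5+2 = 7 — doesn't qualify, so No match.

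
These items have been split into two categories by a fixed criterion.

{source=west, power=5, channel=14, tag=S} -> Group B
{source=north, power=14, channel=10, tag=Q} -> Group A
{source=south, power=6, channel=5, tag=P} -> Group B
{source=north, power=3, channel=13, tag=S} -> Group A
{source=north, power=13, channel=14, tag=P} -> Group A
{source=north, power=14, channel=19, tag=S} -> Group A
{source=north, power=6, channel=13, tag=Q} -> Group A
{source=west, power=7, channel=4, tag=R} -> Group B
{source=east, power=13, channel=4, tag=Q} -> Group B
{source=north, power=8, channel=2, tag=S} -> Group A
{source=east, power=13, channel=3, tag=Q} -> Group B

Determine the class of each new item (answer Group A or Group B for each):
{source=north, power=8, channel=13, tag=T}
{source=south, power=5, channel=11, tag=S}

Group A, Group B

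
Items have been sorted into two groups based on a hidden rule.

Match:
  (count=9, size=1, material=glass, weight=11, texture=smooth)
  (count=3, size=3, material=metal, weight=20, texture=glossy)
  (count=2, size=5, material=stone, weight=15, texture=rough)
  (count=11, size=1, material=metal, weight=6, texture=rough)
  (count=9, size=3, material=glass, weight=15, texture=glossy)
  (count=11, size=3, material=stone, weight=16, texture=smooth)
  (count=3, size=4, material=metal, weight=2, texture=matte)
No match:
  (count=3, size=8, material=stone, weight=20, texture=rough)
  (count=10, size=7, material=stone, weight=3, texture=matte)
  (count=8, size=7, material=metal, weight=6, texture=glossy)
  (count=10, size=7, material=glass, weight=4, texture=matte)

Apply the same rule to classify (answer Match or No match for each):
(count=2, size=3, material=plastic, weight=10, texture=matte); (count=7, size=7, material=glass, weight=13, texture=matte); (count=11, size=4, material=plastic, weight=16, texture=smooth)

Match, No match, Match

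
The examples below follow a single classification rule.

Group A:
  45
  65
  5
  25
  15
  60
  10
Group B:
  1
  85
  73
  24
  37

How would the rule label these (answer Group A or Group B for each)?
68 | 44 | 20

The rule appears to be: multiple of 5 AND at most 65.

Group B, Group B, Group A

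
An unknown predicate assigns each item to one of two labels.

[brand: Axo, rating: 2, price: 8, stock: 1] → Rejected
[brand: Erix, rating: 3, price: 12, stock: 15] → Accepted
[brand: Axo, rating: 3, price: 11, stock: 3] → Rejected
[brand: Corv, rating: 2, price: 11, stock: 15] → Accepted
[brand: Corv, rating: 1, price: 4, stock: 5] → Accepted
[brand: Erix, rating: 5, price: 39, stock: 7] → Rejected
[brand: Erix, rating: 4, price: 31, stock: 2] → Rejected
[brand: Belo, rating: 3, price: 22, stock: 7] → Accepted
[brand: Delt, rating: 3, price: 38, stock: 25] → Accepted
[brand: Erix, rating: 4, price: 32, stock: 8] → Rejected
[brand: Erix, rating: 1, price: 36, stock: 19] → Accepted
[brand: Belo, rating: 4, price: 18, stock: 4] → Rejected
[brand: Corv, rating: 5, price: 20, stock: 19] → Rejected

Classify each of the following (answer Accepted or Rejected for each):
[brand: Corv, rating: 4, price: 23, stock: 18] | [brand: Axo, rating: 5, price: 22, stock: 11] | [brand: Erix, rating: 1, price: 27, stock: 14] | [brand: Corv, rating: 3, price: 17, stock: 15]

Rule: stock ≥ 4 AND rating ≤ 3. This holds for each 'Accepted' example and fails for each 'Rejected' one.

Rejected, Rejected, Accepted, Accepted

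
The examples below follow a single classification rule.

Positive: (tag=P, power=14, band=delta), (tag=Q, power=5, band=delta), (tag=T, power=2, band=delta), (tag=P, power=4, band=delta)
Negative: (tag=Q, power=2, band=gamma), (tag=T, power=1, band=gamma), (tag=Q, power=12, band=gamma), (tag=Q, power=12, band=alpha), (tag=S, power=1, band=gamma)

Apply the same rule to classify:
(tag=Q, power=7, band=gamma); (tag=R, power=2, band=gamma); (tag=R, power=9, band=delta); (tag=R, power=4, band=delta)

Every 'Positive' example satisfies: band is delta. None of the 'Negative' examples do.
Negative: (tag=Q, power=7, band=gamma), since band is gamma. Negative: (tag=R, power=2, band=gamma), since band is gamma. Positive: (tag=R, power=9, band=delta), since band is delta. Positive: (tag=R, power=4, band=delta), since band is delta.

Negative, Negative, Positive, Positive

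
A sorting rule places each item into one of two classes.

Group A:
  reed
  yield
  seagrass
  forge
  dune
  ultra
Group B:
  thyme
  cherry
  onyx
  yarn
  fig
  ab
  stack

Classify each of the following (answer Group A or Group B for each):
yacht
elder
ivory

Group B, Group A, Group A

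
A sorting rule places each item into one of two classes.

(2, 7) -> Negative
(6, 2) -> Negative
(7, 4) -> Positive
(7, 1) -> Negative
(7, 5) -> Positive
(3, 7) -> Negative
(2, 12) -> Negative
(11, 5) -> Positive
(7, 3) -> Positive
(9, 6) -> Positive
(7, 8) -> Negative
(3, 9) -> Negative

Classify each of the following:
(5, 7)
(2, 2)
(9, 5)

All 'Positive' examples share one property — first > second AND sum ≥ 9 — and every 'Negative' example lacks it.
(5, 7): 5 < 7, 5+7 = 12, doesn't match → Negative. (2, 2): 2 = 2, 2+2 = 4, doesn't match → Negative. (9, 5): 9 > 5, 9+5 = 14, qualifies → Positive.

Negative, Negative, Positive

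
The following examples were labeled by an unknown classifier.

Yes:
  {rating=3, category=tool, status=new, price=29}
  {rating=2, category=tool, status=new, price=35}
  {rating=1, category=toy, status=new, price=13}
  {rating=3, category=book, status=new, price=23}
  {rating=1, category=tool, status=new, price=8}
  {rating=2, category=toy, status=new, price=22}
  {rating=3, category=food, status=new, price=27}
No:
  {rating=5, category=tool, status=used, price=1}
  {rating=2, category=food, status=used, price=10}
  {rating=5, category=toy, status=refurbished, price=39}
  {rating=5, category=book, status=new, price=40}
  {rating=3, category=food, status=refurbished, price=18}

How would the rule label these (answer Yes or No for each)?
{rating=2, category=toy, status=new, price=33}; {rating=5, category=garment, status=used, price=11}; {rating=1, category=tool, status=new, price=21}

Yes, No, Yes

A rule that fits every label: status is new AND price ≤ 35 — true of each 'Yes' example, false of each 'No' one.
{rating=2, category=toy, status=new, price=33}: status is new, price = 33 — satisfies this, so Yes. {rating=5, category=garment, status=used, price=11}: status is used, price = 11 — doesn't qualify, so No. {rating=1, category=tool, status=new, price=21}: status is new, price = 21 — satisfies this, so Yes.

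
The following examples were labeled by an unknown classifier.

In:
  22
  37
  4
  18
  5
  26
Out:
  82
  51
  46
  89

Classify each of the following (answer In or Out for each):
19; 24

In, In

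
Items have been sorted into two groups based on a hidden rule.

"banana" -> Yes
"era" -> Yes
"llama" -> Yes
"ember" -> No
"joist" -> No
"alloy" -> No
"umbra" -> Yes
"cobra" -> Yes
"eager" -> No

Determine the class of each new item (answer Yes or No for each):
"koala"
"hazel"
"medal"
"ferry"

'Yes' ⟺ ends with 'a'.
"koala": ends with 'a', meets the rule → Yes. "hazel": ends with 'l', doesn't match → No. "medal": ends with 'l', doesn't match → No. "ferry": ends with 'y', doesn't match → No.

Yes, No, No, No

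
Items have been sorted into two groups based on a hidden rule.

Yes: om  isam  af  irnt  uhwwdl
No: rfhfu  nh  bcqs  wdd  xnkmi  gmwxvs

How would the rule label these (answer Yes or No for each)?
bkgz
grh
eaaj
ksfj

No, No, Yes, No

The distinguishing property — starts with a vowel — holds for all the 'Yes' cases and none of the 'No' cases.
No: bkgz, since starts with 'b'. No: grh, since starts with 'g'. Yes: eaaj, since starts with 'e'. No: ksfj, since starts with 'k'.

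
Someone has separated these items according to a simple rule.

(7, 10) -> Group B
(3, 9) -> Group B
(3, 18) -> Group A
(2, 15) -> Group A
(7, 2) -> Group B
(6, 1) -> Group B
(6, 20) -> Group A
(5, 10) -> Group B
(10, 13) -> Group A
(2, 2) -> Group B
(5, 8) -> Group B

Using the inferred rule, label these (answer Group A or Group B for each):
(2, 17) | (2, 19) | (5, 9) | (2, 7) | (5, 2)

Group A, Group A, Group B, Group B, Group B

Rule: second ≥ 13. This holds for each 'Group A' example and fails for each 'Group B' one.
(2, 17) — second 17, hence Group A. (2, 19) — second 19, hence Group A. (5, 9) — second 9, hence Group B. (2, 7) — second 7, hence Group B. (5, 2) — second 2, hence Group B.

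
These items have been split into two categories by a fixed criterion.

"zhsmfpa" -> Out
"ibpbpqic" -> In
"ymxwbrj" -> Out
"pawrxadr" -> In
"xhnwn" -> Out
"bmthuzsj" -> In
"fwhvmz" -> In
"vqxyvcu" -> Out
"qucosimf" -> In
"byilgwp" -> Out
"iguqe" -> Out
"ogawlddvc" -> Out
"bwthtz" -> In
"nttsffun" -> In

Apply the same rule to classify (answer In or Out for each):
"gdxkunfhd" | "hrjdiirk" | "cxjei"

The rule appears to be: even length.
Out: "gdxkunfhd", since length 9.
In: "hrjdiirk", since length 8.
Out: "cxjei", since length 5.

Out, In, Out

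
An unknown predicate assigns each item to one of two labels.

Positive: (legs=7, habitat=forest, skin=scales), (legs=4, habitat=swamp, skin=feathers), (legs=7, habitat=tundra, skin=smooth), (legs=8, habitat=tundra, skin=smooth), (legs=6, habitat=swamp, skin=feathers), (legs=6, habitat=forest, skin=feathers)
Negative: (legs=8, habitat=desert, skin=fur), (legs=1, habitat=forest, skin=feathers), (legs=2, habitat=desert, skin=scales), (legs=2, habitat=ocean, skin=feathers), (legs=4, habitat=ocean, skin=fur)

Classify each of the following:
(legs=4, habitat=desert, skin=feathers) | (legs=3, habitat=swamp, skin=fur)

One predicate separates the groups cleanly: skin is not fur AND legs ≥ 4.
Positive: (legs=4, habitat=desert, skin=feathers), since skin is feathers, legs = 4. Negative: (legs=3, habitat=swamp, skin=fur), since skin is fur, legs = 3.

Positive, Negative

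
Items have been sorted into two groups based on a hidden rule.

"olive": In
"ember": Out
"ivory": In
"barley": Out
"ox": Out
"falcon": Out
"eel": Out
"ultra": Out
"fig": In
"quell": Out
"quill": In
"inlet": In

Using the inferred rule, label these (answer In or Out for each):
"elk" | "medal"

Out, Out

All 'In' examples share one property — contains 'i' — and every 'Out' example lacks it.
"elk": Out (no 'i').
"medal": Out (no 'i').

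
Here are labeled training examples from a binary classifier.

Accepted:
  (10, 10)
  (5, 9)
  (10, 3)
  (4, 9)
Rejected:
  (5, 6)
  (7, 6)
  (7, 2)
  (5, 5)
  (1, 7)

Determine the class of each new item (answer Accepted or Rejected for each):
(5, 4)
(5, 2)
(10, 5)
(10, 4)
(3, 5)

Rejected, Rejected, Accepted, Accepted, Rejected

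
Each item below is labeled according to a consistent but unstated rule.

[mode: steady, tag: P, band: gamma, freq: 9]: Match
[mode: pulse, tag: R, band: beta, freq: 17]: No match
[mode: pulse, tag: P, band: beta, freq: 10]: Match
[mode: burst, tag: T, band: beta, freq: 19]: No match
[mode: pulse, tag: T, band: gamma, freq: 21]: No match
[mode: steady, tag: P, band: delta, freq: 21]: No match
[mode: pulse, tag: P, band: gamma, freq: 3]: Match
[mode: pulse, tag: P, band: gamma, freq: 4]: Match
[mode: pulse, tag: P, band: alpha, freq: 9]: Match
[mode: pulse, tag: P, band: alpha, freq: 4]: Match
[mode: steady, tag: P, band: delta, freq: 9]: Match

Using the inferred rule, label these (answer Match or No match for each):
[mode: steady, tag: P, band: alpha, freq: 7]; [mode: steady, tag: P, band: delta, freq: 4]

Match, Match

All 'Match' examples share one property — freq ≤ 10 — and every 'No match' example lacks it.
[mode: steady, tag: P, band: alpha, freq: 7]: Match (freq = 7).
[mode: steady, tag: P, band: delta, freq: 4]: Match (freq = 4).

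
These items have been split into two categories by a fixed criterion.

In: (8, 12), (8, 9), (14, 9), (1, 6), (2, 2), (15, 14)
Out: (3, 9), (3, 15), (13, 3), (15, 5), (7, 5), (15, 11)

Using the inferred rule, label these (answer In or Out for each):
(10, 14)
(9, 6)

All 'In' examples share one property — product is even — and every 'Out' example lacks it.
(10, 14) → 10·14 = 140 → In.
(9, 6) → 9·6 = 54 → In.

In, In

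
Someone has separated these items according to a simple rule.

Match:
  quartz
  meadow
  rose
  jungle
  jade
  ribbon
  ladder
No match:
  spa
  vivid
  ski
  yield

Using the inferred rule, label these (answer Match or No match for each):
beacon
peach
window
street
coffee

One predicate separates the groups cleanly: even length.
beacon — length 6, hence Match. peach — length 5, hence No match. window — length 6, hence Match. street — length 6, hence Match. coffee — length 6, hence Match.

Match, No match, Match, Match, Match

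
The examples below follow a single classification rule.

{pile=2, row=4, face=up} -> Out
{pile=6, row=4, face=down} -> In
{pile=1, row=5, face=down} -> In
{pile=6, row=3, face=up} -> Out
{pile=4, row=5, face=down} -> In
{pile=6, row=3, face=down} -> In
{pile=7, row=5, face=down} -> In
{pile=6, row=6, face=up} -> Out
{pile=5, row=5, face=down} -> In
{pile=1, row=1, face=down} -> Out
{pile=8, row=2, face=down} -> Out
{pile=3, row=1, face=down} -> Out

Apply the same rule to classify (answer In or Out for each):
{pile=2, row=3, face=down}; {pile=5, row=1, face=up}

In, Out

All 'In' examples share one property — face is down AND row ≥ 3 — and every 'Out' example lacks it.
In: {pile=2, row=3, face=down}, since face is down, row = 3.
Out: {pile=5, row=1, face=up}, since face is up, row = 1.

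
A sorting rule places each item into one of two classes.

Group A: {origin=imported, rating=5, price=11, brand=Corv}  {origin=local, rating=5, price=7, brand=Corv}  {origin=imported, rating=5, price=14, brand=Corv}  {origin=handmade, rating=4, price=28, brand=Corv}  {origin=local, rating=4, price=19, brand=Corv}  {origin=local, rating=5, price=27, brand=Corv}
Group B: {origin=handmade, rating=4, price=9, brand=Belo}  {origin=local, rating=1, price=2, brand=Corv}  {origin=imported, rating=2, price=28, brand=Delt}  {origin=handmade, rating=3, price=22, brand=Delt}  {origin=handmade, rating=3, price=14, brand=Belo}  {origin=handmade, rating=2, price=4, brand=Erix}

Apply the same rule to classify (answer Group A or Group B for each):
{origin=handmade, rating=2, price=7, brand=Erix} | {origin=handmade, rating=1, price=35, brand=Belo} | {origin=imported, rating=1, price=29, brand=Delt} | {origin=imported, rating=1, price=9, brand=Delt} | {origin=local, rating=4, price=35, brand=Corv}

One predicate separates the groups cleanly: brand is Corv AND price ≥ 4.
{origin=handmade, rating=2, price=7, brand=Erix} — brand is Erix, price = 7, hence Group B. {origin=handmade, rating=1, price=35, brand=Belo} — brand is Belo, price = 35, hence Group B. {origin=imported, rating=1, price=29, brand=Delt} — brand is Delt, price = 29, hence Group B. {origin=imported, rating=1, price=9, brand=Delt} — brand is Delt, price = 9, hence Group B. {origin=local, rating=4, price=35, brand=Corv} — brand is Corv, price = 35, hence Group A.

Group B, Group B, Group B, Group B, Group A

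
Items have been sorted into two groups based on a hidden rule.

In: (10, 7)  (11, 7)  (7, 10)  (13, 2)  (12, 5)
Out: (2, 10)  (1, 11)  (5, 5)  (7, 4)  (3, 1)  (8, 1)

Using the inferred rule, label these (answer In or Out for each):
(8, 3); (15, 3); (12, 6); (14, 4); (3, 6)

Out, In, In, In, Out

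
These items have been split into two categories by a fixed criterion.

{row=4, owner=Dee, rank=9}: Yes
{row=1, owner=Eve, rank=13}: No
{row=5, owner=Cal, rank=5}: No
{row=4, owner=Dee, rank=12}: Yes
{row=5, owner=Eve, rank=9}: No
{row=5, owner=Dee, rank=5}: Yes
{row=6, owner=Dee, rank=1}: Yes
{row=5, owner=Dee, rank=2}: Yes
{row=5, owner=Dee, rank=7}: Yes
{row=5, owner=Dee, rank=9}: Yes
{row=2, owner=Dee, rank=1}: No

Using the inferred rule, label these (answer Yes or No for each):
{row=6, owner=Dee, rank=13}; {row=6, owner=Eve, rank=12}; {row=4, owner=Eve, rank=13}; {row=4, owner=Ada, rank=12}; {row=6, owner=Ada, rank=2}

One predicate separates the groups cleanly: owner is Dee AND row ≥ 4.
{row=6, owner=Dee, rank=13}: Yes (owner is Dee, row = 6). {row=6, owner=Eve, rank=12}: No (owner is Eve, row = 6). {row=4, owner=Eve, rank=13}: No (owner is Eve, row = 4). {row=4, owner=Ada, rank=12}: No (owner is Ada, row = 4). {row=6, owner=Ada, rank=2}: No (owner is Ada, row = 6).

Yes, No, No, No, No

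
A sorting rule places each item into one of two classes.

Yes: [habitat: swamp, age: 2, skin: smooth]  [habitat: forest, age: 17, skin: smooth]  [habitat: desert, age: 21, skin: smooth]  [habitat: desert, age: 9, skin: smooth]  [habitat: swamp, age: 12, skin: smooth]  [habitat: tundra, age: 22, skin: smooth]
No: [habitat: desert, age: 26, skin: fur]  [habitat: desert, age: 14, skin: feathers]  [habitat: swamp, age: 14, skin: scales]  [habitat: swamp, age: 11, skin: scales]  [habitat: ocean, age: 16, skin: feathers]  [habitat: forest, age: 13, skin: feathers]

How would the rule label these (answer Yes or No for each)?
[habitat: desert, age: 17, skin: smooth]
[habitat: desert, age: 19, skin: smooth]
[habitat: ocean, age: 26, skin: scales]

The simplest hypothesis consistent with all the labels is: skin is smooth.
[habitat: desert, age: 17, skin: smooth]: skin is smooth — passes, so Yes.
[habitat: desert, age: 19, skin: smooth]: skin is smooth — passes, so Yes.
[habitat: ocean, age: 26, skin: scales]: skin is scales — does not satisfy this, so No.

Yes, Yes, No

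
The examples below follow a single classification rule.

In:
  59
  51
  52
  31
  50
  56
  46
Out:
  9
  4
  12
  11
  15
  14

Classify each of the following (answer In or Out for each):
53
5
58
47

In, Out, In, In

All 'In' examples share one property — at least 31 — and every 'Out' example lacks it.
53 — 53 ≥ 31, hence In.
5 — 5 < 31, hence Out.
58 — 58 ≥ 31, hence In.
47 — 47 ≥ 31, hence In.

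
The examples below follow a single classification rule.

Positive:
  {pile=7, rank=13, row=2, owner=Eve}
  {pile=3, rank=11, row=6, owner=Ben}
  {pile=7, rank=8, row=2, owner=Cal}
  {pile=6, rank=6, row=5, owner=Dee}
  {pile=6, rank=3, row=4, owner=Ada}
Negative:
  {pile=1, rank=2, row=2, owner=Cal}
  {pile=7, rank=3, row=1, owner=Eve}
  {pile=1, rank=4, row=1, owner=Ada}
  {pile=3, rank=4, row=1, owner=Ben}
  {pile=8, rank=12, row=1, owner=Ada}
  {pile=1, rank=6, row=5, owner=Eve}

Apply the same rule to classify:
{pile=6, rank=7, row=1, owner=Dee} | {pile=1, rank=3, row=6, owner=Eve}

Negative, Negative

A rule that fits every label: pile ≥ 3 AND row ≥ 2 — true of each 'Positive' example, false of each 'Negative' one.
{pile=6, rank=7, row=1, owner=Dee} — pile = 6, row = 1, hence Negative. {pile=1, rank=3, row=6, owner=Eve} — pile = 1, row = 6, hence Negative.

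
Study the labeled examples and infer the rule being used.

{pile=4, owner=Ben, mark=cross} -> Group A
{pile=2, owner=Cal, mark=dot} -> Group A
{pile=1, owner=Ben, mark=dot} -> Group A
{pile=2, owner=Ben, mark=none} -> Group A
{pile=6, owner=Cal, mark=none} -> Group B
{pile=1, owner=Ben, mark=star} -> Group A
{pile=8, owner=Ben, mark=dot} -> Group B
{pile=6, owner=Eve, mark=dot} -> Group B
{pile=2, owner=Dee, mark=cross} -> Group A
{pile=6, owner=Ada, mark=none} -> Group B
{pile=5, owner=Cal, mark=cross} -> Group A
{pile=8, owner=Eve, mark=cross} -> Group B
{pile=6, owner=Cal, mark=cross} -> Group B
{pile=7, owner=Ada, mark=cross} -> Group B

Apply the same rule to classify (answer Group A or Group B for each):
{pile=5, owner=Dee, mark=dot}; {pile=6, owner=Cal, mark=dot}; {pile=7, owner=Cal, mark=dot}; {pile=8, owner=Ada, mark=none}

Group A, Group B, Group B, Group B

The classifier is using: pile ≤ 5.
{pile=5, owner=Dee, mark=dot}: Group A (pile = 5). {pile=6, owner=Cal, mark=dot}: Group B (pile = 6). {pile=7, owner=Cal, mark=dot}: Group B (pile = 7). {pile=8, owner=Ada, mark=none}: Group B (pile = 8).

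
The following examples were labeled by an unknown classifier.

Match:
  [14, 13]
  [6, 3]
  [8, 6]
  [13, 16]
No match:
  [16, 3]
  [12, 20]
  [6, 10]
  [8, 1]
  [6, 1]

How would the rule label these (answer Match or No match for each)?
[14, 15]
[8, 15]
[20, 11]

Match, No match, No match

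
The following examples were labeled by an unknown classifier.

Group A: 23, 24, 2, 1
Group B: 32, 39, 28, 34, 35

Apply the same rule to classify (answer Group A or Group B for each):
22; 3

The distinguishing property — at most 24 — holds for all the 'Group A' cases and none of the 'Group B' cases.

Group A, Group A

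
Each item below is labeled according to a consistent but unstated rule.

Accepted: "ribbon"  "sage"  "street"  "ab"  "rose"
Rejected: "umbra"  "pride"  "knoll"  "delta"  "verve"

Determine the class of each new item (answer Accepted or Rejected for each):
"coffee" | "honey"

Accepted, Rejected

The simplest hypothesis consistent with all the labels is: even length.
"coffee" → length 6 → Accepted. "honey" → length 5 → Rejected.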